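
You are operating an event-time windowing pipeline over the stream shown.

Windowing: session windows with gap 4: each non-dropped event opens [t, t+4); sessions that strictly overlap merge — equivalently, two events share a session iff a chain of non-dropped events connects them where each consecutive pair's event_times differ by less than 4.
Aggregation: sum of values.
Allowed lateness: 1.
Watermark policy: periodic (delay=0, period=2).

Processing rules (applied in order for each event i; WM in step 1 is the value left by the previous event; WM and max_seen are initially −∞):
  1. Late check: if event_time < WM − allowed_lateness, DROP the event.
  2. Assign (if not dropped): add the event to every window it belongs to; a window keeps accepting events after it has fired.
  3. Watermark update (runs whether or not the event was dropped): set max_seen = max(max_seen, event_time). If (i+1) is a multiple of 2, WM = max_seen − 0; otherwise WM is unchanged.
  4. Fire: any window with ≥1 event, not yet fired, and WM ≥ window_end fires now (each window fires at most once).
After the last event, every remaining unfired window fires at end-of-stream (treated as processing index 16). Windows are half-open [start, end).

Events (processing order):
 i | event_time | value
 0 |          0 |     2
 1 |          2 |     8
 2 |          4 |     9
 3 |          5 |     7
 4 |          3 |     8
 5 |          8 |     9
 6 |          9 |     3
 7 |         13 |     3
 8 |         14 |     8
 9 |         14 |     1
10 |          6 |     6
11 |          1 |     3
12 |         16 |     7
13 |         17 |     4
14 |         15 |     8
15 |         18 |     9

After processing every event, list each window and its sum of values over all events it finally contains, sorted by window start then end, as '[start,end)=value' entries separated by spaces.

[0,13)=38 [13,22)=32

i=0 t=0 v=2: → [0,4); WM=−∞
i=1 t=2 v=8: → [0,6); WM=2
i=2 t=4 v=9: → [0,8); WM=2
i=3 t=5 v=7: → [0,9); WM=5
i=4 t=3 v=8: DROP (t<5-1); WM=5
i=5 t=8 v=9: → [0,12); WM=8
i=6 t=9 v=3: → [0,13); WM=8
i=7 t=13 v=3: → [13,17); WM=13
i=8 t=14 v=8: → [13,18); WM=13
i=9 t=14 v=1: → [13,18); WM=14
i=10 t=6 v=6: DROP (t<14-1); WM=14
i=11 t=1 v=3: DROP (t<14-1); WM=14
i=12 t=16 v=7: → [13,20); WM=14
i=13 t=17 v=4: → [13,21); WM=17
i=14 t=15 v=8: DROP (t<17-1); WM=17
i=15 t=18 v=9: → [13,22); WM=18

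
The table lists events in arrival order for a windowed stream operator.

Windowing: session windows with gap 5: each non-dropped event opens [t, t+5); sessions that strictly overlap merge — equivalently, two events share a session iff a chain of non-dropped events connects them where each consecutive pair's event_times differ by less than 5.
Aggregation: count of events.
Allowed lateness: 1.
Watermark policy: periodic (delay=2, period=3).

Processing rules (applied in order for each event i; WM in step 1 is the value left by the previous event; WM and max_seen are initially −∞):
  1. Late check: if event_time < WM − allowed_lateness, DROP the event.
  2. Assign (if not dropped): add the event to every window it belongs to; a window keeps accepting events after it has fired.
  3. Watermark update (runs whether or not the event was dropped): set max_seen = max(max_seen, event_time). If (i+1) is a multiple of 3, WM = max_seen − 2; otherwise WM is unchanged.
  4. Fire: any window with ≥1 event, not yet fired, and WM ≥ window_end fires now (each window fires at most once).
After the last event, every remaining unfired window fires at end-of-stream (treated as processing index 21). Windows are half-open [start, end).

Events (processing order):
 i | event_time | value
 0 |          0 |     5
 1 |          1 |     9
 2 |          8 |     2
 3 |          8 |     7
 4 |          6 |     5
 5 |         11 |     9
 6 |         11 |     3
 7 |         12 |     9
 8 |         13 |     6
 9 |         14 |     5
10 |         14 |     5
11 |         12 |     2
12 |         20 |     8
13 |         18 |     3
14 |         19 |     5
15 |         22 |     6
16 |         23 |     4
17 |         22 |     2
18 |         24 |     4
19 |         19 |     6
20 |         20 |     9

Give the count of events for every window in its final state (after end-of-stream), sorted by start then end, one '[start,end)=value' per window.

i=0 t=0 v=5: → [0,5); WM=−∞
i=1 t=1 v=9: → [0,6); WM=−∞
i=2 t=8 v=2: → [8,13); WM=6
i=3 t=8 v=7: → [8,13); WM=6
i=4 t=6 v=5: → [6,13); WM=6
i=5 t=11 v=9: → [6,16); WM=9
i=6 t=11 v=3: → [6,16); WM=9
i=7 t=12 v=9: → [6,17); WM=9
i=8 t=13 v=6: → [6,18); WM=11
i=9 t=14 v=5: → [6,19); WM=11
i=10 t=14 v=5: → [6,19); WM=11
i=11 t=12 v=2: → [6,19); WM=12
i=12 t=20 v=8: → [20,25); WM=12
i=13 t=18 v=3: → [6,25); WM=12
i=14 t=19 v=5: → [6,25); WM=18
i=15 t=22 v=6: → [6,27); WM=18
i=16 t=23 v=4: → [6,28); WM=18
i=17 t=22 v=2: → [6,28); WM=21
i=18 t=24 v=4: → [6,29); WM=21
i=19 t=19 v=6: DROP (t<21-1); WM=21
i=20 t=20 v=9: → [6,29); WM=22

[0,6)=2 [6,29)=18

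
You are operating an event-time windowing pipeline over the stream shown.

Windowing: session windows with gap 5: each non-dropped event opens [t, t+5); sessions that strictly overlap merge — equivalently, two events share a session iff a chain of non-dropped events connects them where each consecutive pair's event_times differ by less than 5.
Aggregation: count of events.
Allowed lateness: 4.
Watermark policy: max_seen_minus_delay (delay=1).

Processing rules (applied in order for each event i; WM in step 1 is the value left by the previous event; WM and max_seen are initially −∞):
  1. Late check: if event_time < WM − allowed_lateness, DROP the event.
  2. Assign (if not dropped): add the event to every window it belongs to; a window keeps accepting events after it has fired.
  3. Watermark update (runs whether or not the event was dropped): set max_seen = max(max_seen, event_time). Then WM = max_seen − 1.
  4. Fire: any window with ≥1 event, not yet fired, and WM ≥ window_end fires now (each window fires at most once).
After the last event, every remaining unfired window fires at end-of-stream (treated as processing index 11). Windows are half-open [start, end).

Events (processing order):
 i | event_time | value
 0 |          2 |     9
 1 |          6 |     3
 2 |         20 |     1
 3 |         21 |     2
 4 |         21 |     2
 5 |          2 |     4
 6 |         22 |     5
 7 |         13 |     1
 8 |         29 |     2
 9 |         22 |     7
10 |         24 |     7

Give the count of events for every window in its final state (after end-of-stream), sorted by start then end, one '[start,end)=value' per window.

[2,11)=2 [20,29)=5 [29,34)=1

i=0 t=2 v=9: → [2,7); WM=1
i=1 t=6 v=3: → [2,11); WM=5
i=2 t=20 v=1: → [20,25); WM=19
i=3 t=21 v=2: → [20,26); WM=20
i=4 t=21 v=2: → [20,26); WM=20
i=5 t=2 v=4: DROP (t<20-4); WM=20
i=6 t=22 v=5: → [20,27); WM=21
i=7 t=13 v=1: DROP (t<21-4); WM=21
i=8 t=29 v=2: → [29,34); WM=28
i=9 t=22 v=7: DROP (t<28-4); WM=28
i=10 t=24 v=7: → [20,29); WM=28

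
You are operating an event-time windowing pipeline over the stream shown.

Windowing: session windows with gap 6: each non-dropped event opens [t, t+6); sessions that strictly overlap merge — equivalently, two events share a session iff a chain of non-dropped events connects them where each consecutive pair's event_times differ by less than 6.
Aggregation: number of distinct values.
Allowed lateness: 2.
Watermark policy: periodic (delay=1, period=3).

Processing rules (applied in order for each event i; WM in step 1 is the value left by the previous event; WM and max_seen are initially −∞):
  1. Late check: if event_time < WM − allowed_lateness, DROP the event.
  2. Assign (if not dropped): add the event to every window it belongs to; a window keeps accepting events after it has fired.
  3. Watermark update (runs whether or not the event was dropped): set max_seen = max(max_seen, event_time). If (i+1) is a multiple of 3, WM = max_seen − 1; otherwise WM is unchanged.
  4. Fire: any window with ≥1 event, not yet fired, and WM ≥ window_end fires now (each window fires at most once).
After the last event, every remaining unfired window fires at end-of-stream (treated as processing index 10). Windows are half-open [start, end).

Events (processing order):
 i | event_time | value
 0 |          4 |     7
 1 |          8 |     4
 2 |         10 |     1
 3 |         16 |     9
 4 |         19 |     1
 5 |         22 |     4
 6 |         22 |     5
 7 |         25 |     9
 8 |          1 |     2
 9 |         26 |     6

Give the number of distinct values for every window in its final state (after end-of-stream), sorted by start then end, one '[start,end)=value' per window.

i=0 t=4 v=7: → [4,10); WM=−∞
i=1 t=8 v=4: → [4,14); WM=−∞
i=2 t=10 v=1: → [4,16); WM=9
i=3 t=16 v=9: → [16,22); WM=9
i=4 t=19 v=1: → [16,25); WM=9
i=5 t=22 v=4: → [16,28); WM=21
i=6 t=22 v=5: → [16,28); WM=21
i=7 t=25 v=9: → [16,31); WM=21
i=8 t=1 v=2: DROP (t<21-2); WM=24
i=9 t=26 v=6: → [16,32); WM=24

[4,16)=3 [16,32)=5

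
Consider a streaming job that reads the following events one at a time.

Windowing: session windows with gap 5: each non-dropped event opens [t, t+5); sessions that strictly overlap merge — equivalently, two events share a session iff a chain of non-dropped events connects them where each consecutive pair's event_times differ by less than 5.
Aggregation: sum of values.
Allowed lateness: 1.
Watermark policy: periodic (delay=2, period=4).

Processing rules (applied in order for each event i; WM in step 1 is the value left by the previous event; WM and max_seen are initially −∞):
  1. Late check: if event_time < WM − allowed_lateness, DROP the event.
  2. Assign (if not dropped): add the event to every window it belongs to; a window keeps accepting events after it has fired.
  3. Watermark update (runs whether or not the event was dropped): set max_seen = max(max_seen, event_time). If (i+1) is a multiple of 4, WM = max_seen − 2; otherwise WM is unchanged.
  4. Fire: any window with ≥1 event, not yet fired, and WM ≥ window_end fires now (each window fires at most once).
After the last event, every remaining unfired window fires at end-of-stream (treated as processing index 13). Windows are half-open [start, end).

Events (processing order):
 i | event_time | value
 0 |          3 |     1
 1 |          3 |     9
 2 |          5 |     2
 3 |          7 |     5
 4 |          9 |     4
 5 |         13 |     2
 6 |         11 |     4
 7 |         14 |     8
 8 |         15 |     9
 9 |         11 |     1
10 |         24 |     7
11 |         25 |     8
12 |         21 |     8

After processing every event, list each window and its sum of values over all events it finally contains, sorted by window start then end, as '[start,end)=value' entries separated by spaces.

i=0 t=3 v=1: → [3,8); WM=−∞
i=1 t=3 v=9: → [3,8); WM=−∞
i=2 t=5 v=2: → [3,10); WM=−∞
i=3 t=7 v=5: → [3,12); WM=5
i=4 t=9 v=4: → [3,14); WM=5
i=5 t=13 v=2: → [3,18); WM=5
i=6 t=11 v=4: → [3,18); WM=5
i=7 t=14 v=8: → [3,19); WM=12
i=8 t=15 v=9: → [3,20); WM=12
i=9 t=11 v=1: → [3,20); WM=12
i=10 t=24 v=7: → [24,29); WM=12
i=11 t=25 v=8: → [24,30); WM=23
i=12 t=21 v=8: DROP (t<23-1); WM=23

[3,20)=45 [24,30)=15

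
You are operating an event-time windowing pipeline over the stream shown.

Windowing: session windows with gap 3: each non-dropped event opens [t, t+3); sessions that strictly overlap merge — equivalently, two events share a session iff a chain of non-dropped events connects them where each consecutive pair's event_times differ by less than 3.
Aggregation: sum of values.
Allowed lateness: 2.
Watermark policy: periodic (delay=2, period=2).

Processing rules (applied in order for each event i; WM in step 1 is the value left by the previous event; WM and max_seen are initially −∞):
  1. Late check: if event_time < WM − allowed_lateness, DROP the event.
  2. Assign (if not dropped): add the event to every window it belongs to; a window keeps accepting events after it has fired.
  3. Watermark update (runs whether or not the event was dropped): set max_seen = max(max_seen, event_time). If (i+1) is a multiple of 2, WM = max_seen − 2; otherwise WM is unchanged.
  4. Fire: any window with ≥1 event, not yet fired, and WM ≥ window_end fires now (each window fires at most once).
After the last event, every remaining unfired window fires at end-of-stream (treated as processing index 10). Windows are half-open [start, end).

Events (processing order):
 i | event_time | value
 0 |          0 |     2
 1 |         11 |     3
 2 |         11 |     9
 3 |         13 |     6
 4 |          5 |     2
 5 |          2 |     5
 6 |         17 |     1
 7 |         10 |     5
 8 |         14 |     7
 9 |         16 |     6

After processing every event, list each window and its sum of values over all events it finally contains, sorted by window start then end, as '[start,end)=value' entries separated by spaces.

i=0 t=0 v=2: → [0,3); WM=−∞
i=1 t=11 v=3: → [11,14); WM=9
i=2 t=11 v=9: → [11,14); WM=9
i=3 t=13 v=6: → [11,16); WM=11
i=4 t=5 v=2: DROP (t<11-2); WM=11
i=5 t=2 v=5: DROP (t<11-2); WM=11
i=6 t=17 v=1: → [17,20); WM=11
i=7 t=10 v=5: → [10,16); WM=15
i=8 t=14 v=7: → [10,17); WM=15
i=9 t=16 v=6: → [10,20); WM=15

[0,3)=2 [10,20)=37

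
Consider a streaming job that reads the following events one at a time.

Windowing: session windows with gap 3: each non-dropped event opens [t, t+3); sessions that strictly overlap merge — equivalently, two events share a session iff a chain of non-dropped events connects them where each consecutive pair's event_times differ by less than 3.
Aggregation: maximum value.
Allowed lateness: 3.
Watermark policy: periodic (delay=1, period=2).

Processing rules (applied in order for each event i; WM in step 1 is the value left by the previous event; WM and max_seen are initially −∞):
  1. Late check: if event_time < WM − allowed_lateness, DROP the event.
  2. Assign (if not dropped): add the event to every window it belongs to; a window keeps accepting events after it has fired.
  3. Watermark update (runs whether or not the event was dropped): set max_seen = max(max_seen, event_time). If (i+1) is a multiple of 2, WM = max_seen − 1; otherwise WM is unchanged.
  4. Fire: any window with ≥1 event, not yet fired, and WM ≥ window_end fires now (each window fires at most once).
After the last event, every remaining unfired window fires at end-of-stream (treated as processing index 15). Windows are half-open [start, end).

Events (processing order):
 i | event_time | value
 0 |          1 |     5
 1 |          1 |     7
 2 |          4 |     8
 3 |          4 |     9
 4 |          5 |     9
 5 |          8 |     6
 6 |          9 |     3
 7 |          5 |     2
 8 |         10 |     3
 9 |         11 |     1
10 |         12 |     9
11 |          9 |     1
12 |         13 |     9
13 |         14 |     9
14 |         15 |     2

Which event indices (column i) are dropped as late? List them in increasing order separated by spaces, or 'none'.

none

i=0 t=1 v=5: → [1,4); WM=−∞
i=1 t=1 v=7: → [1,4); WM=0
i=2 t=4 v=8: → [4,7); WM=0
i=3 t=4 v=9: → [4,7); WM=3
i=4 t=5 v=9: → [4,8); WM=3
i=5 t=8 v=6: → [8,11); WM=7
i=6 t=9 v=3: → [8,12); WM=7
i=7 t=5 v=2: → [4,8); WM=8
i=8 t=10 v=3: → [8,13); WM=8
i=9 t=11 v=1: → [8,14); WM=10
i=10 t=12 v=9: → [8,15); WM=10
i=11 t=9 v=1: → [8,15); WM=11
i=12 t=13 v=9: → [8,16); WM=11
i=13 t=14 v=9: → [8,17); WM=13
i=14 t=15 v=2: → [8,18); WM=13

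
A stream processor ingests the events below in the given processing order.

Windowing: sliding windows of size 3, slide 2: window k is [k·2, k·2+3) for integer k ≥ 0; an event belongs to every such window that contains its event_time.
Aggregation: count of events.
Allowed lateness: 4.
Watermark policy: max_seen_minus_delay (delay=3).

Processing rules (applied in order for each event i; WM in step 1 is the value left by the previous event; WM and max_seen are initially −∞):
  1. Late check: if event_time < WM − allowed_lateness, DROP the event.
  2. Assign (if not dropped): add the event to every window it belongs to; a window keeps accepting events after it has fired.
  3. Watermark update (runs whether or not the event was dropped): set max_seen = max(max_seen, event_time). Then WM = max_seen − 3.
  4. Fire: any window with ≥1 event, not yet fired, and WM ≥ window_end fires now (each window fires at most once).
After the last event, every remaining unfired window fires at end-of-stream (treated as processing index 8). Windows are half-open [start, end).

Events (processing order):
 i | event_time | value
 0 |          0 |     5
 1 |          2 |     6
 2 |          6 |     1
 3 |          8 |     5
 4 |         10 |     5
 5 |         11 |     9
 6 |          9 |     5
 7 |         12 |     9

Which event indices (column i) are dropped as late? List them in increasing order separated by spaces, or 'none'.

none

i=0 t=0 v=5: → [0,3); WM=-3
i=1 t=2 v=6: → [2,5),[0,3); WM=-1
i=2 t=6 v=1: → [6,9),[4,7); WM=3; [0,3) fires=2
i=3 t=8 v=5: → [8,11),[6,9); WM=5; [2,5) fires=1
i=4 t=10 v=5: → [10,13),[8,11); WM=7; [4,7) fires=1
i=5 t=11 v=9: → [10,13); WM=8
i=6 t=9 v=5: → [8,11); WM=8
i=7 t=12 v=9: → [12,15),[10,13); WM=9; [6,9) fires=2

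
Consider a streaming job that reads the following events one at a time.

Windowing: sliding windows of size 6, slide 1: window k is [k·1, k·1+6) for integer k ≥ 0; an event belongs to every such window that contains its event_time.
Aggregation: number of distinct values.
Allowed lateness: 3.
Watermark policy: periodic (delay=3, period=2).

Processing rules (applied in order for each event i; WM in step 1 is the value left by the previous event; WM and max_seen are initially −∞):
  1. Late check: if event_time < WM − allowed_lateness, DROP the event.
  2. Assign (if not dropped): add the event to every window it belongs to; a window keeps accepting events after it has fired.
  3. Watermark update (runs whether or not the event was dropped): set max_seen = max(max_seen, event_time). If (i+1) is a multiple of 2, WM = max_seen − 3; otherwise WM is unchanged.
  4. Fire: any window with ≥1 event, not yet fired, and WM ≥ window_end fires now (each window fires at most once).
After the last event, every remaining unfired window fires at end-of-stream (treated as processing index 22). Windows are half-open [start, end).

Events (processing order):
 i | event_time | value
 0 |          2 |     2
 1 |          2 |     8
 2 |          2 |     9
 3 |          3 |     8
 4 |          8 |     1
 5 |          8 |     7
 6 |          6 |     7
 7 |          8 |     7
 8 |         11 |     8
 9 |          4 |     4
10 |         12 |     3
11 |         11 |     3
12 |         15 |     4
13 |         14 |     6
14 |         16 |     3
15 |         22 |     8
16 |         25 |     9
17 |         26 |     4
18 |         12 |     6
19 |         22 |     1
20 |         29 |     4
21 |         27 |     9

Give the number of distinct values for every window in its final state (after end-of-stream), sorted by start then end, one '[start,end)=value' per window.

[0,6)=4 [1,7)=5 [2,8)=5 [3,9)=4 [4,10)=3 [5,11)=2 [6,12)=4 [7,13)=4 [8,14)=4 [9,15)=3 [10,16)=4 [11,17)=4 [12,18)=3 [13,19)=3 [14,20)=3 [15,21)=2 [16,22)=1 [17,23)=2 [18,24)=2 [19,25)=2 [20,26)=3 [21,27)=4 [22,28)=4 [23,29)=2 [24,30)=2 [25,31)=2 [26,32)=2 [27,33)=2 [28,34)=1 [29,35)=1

i=0 t=2 v=2: → [2,8),[1,7),[0,6); WM=−∞
i=1 t=2 v=8: → [2,8),[1,7),[0,6); WM=-1
i=2 t=2 v=9: → [2,8),[1,7),[0,6); WM=-1
i=3 t=3 v=8: → [3,9),[2,8),[1,7),[0,6); WM=0
i=4 t=8 v=1: → [8,14),[7,13),[6,12),[5,11),[4,10),[3,9); WM=0
i=5 t=8 v=7: → [8,14),[7,13),[6,12),[5,11),[4,10),[3,9); WM=5
i=6 t=6 v=7: → [6,12),[5,11),[4,10),[3,9),[2,8),[1,7); WM=5
i=7 t=8 v=7: → [8,14),[7,13),[6,12),[5,11),[4,10),[3,9); WM=5
i=8 t=11 v=8: → [11,17),[10,16),[9,15),[8,14),[7,13),[6,12); WM=5
i=9 t=4 v=4: → [4,10),[3,9),[2,8),[1,7),[0,6); WM=8; [0,6) fires=4 [1,7) fires=5 [2,8) fires=5
i=10 t=12 v=3: → [12,18),[11,17),[10,16),[9,15),[8,14),[7,13); WM=8
i=11 t=11 v=3: → [11,17),[10,16),[9,15),[8,14),[7,13),[6,12); WM=9; [3,9) fires=4
i=12 t=15 v=4: → [15,21),[14,20),[13,19),[12,18),[11,17),[10,16); WM=9
i=13 t=14 v=6: → [14,20),[13,19),[12,18),[11,17),[10,16),[9,15); WM=12; [4,10) fires=3 [5,11) fires=2 [6,12) fires=4
i=14 t=16 v=3: → [16,22),[15,21),[14,20),[13,19),[12,18),[11,17); WM=12
i=15 t=22 v=8: → [22,28),[21,27),[20,26),[19,25),[18,24),[17,23); WM=19; [7,13) fires=4 [8,14) fires=4 [9,15) fires=3 [10,16) fires=4 [11,17) fires=4 [12,18) fires=3 [13,19) fires=3
i=16 t=25 v=9: → [25,31),[24,30),[23,29),[22,28),[21,27),[20,26); WM=19
i=17 t=26 v=4: → [26,32),[25,31),[24,30),[23,29),[22,28),[21,27); WM=23; [14,20) fires=3 [15,21) fires=2 [16,22) fires=1 [17,23) fires=1
i=18 t=12 v=6: DROP (t<23-3); WM=23
i=19 t=22 v=1: → [22,28),[21,27),[20,26),[19,25),[18,24),[17,23); WM=23
i=20 t=29 v=4: → [29,35),[28,34),[27,33),[26,32),[25,31),[24,30); WM=23
i=21 t=27 v=9: → [27,33),[26,32),[25,31),[24,30),[23,29),[22,28); WM=26; [18,24) fires=2 [19,25) fires=2 [20,26) fires=3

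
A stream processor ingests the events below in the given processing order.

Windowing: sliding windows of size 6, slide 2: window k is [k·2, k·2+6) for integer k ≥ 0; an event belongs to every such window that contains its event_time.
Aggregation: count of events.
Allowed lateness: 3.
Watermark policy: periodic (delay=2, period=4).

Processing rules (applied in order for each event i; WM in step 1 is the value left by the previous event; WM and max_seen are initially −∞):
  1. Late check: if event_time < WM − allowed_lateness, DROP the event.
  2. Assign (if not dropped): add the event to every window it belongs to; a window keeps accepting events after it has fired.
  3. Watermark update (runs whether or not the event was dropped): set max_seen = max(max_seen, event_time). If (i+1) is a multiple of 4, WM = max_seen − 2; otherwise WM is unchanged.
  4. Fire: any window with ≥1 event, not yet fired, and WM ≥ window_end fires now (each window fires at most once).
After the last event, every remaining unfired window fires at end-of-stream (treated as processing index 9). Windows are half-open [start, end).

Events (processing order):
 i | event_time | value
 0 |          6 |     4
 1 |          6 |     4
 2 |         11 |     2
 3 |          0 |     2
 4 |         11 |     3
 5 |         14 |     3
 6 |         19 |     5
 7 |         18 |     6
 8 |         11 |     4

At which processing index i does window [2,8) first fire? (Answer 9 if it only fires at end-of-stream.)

3

i=0 t=6 v=4: → [6,12),[4,10),[2,8); WM=−∞
i=1 t=6 v=4: → [6,12),[4,10),[2,8); WM=−∞
i=2 t=11 v=2: → [10,16),[8,14),[6,12); WM=−∞
i=3 t=0 v=2: → [0,6); WM=9; [0,6) fires=1 [2,8) fires=2
i=4 t=11 v=3: → [10,16),[8,14),[6,12); WM=9
i=5 t=14 v=3: → [14,20),[12,18),[10,16); WM=9
i=6 t=19 v=5: → [18,24),[16,22),[14,20); WM=9
i=7 t=18 v=6: → [18,24),[16,22),[14,20); WM=17; [4,10) fires=2 [6,12) fires=4 [8,14) fires=2 [10,16) fires=3
i=8 t=11 v=4: DROP (t<17-3); WM=17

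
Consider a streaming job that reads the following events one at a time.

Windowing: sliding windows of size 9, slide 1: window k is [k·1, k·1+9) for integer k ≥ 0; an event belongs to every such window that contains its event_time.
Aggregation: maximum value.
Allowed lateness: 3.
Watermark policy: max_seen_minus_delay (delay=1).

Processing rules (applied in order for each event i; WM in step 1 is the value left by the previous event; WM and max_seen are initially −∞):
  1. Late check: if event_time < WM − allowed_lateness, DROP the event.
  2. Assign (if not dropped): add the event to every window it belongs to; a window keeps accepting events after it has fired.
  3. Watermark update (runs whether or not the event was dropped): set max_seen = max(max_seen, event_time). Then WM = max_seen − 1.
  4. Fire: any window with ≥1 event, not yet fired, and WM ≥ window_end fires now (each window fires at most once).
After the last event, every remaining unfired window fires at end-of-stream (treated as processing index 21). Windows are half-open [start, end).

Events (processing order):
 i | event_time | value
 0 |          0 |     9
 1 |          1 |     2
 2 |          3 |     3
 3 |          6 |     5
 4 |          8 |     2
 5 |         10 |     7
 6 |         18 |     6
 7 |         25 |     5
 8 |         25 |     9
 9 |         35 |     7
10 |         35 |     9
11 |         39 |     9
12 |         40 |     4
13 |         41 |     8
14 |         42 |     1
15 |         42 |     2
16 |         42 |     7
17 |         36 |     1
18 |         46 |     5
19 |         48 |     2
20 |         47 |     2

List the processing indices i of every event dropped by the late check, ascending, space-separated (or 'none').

i=0 t=0 v=9: → [0,9); WM=-1
i=1 t=1 v=2: → [1,10),[0,9); WM=0
i=2 t=3 v=3: → [3,12),[2,11),[1,10),[0,9); WM=2
i=3 t=6 v=5: → [6,15),[5,14),[4,13),[3,12),[2,11),[1,10),[0,9); WM=5
i=4 t=8 v=2: → [8,17),[7,16),[6,15),[5,14),[4,13),[3,12),[2,11),[1,10),[0,9); WM=7
i=5 t=10 v=7: → [10,19),[9,18),[8,17),[7,16),[6,15),[5,14),[4,13),[3,12),[2,11); WM=9; [0,9) fires=9
i=6 t=18 v=6: → [18,27),[17,26),[16,25),[15,24),[14,23),[13,22),[12,21),[11,20),[10,19); WM=17; [1,10) fires=5 [2,11) fires=7 [3,12) fires=7 [4,13) fires=7 [5,14) fires=7 [6,15) fires=7 [7,16) fires=7 [8,17) fires=7
i=7 t=25 v=5: → [25,34),[24,33),[23,32),[22,31),[21,30),[20,29),[19,28),[18,27),[17,26); WM=24; [9,18) fires=7 [10,19) fires=7 [11,20) fires=6 [12,21) fires=6 [13,22) fires=6 [14,23) fires=6 [15,24) fires=6
i=8 t=25 v=9: → [25,34),[24,33),[23,32),[22,31),[21,30),[20,29),[19,28),[18,27),[17,26); WM=24
i=9 t=35 v=7: → [35,44),[34,43),[33,42),[32,41),[31,40),[30,39),[29,38),[28,37),[27,36); WM=34; [16,25) fires=6 [17,26) fires=9 [18,27) fires=9 [19,28) fires=9 [20,29) fires=9 [21,30) fires=9 [22,31) fires=9 [23,32) fires=9 [24,33) fires=9 [25,34) fires=9
i=10 t=35 v=9: → [35,44),[34,43),[33,42),[32,41),[31,40),[30,39),[29,38),[28,37),[27,36); WM=34
i=11 t=39 v=9: → [39,48),[38,47),[37,46),[36,45),[35,44),[34,43),[33,42),[32,41),[31,40); WM=38; [27,36) fires=9 [28,37) fires=9 [29,38) fires=9
i=12 t=40 v=4: → [40,49),[39,48),[38,47),[37,46),[36,45),[35,44),[34,43),[33,42),[32,41); WM=39; [30,39) fires=9
i=13 t=41 v=8: → [41,50),[40,49),[39,48),[38,47),[37,46),[36,45),[35,44),[34,43),[33,42); WM=40; [31,40) fires=9
i=14 t=42 v=1: → [42,51),[41,50),[40,49),[39,48),[38,47),[37,46),[36,45),[35,44),[34,43); WM=41; [32,41) fires=9
i=15 t=42 v=2: → [42,51),[41,50),[40,49),[39,48),[38,47),[37,46),[36,45),[35,44),[34,43); WM=41
i=16 t=42 v=7: → [42,51),[41,50),[40,49),[39,48),[38,47),[37,46),[36,45),[35,44),[34,43); WM=41
i=17 t=36 v=1: DROP (t<41-3); WM=41
i=18 t=46 v=5: → [46,55),[45,54),[44,53),[43,52),[42,51),[41,50),[40,49),[39,48),[38,47); WM=45; [33,42) fires=9 [34,43) fires=9 [35,44) fires=9 [36,45) fires=9
i=19 t=48 v=2: → [48,57),[47,56),[46,55),[45,54),[44,53),[43,52),[42,51),[41,50),[40,49); WM=47; [37,46) fires=9 [38,47) fires=9
i=20 t=47 v=2: → [47,56),[46,55),[45,54),[44,53),[43,52),[42,51),[41,50),[40,49),[39,48); WM=47

17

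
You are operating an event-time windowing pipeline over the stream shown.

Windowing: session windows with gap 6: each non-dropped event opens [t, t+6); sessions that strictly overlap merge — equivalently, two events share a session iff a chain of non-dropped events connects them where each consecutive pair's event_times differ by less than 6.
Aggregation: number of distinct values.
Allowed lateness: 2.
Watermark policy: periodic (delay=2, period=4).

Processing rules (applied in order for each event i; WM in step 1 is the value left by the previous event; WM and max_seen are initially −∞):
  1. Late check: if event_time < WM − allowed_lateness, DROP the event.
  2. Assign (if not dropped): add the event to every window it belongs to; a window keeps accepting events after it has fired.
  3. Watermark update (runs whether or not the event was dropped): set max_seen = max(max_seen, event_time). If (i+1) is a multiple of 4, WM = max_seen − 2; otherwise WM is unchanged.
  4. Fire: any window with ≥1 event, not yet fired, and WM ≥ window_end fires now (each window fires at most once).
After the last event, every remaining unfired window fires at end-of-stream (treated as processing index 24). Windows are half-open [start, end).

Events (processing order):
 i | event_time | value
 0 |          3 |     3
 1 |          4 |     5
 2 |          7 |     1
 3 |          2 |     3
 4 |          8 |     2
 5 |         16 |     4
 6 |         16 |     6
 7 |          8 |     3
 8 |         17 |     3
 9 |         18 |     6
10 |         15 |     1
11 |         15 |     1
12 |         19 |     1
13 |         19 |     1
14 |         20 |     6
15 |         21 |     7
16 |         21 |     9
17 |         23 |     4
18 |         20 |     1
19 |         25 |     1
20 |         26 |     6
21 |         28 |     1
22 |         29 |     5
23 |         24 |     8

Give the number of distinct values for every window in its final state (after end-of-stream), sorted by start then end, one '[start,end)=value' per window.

[2,14)=4 [15,35)=8

i=0 t=3 v=3: → [3,9); WM=−∞
i=1 t=4 v=5: → [3,10); WM=−∞
i=2 t=7 v=1: → [3,13); WM=−∞
i=3 t=2 v=3: → [2,13); WM=5
i=4 t=8 v=2: → [2,14); WM=5
i=5 t=16 v=4: → [16,22); WM=5
i=6 t=16 v=6: → [16,22); WM=5
i=7 t=8 v=3: → [2,14); WM=14
i=8 t=17 v=3: → [16,23); WM=14
i=9 t=18 v=6: → [16,24); WM=14
i=10 t=15 v=1: → [15,24); WM=14
i=11 t=15 v=1: → [15,24); WM=16
i=12 t=19 v=1: → [15,25); WM=16
i=13 t=19 v=1: → [15,25); WM=16
i=14 t=20 v=6: → [15,26); WM=16
i=15 t=21 v=7: → [15,27); WM=19
i=16 t=21 v=9: → [15,27); WM=19
i=17 t=23 v=4: → [15,29); WM=19
i=18 t=20 v=1: → [15,29); WM=19
i=19 t=25 v=1: → [15,31); WM=23
i=20 t=26 v=6: → [15,32); WM=23
i=21 t=28 v=1: → [15,34); WM=23
i=22 t=29 v=5: → [15,35); WM=23
i=23 t=24 v=8: → [15,35); WM=27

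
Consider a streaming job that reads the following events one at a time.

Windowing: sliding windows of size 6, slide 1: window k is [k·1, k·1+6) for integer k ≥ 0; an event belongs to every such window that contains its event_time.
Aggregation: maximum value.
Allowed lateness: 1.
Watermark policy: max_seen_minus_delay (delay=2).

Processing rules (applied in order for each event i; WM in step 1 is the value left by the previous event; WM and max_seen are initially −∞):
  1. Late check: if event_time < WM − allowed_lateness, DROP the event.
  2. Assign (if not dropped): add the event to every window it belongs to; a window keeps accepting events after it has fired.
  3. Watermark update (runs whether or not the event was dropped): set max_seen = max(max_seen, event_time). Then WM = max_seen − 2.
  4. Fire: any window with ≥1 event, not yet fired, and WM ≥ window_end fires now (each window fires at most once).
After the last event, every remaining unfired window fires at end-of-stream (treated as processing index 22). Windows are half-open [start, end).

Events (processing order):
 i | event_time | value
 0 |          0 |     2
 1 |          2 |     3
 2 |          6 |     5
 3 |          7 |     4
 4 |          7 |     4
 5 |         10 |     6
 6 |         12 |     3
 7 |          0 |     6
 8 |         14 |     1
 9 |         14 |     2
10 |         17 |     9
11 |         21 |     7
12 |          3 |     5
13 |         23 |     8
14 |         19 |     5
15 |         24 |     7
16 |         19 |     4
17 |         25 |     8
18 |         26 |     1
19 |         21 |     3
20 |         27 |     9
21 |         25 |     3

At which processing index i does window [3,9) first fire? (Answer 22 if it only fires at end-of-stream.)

i=0 t=0 v=2: → [0,6); WM=-2
i=1 t=2 v=3: → [2,8),[1,7),[0,6); WM=0
i=2 t=6 v=5: → [6,12),[5,11),[4,10),[3,9),[2,8),[1,7); WM=4
i=3 t=7 v=4: → [7,13),[6,12),[5,11),[4,10),[3,9),[2,8); WM=5
i=4 t=7 v=4: → [7,13),[6,12),[5,11),[4,10),[3,9),[2,8); WM=5
i=5 t=10 v=6: → [10,16),[9,15),[8,14),[7,13),[6,12),[5,11); WM=8; [0,6) fires=3 [1,7) fires=5 [2,8) fires=5
i=6 t=12 v=3: → [12,18),[11,17),[10,16),[9,15),[8,14),[7,13); WM=10; [3,9) fires=5 [4,10) fires=5
i=7 t=0 v=6: DROP (t<10-1); WM=10
i=8 t=14 v=1: → [14,20),[13,19),[12,18),[11,17),[10,16),[9,15); WM=12; [5,11) fires=6 [6,12) fires=6
i=9 t=14 v=2: → [14,20),[13,19),[12,18),[11,17),[10,16),[9,15); WM=12
i=10 t=17 v=9: → [17,23),[16,22),[15,21),[14,20),[13,19),[12,18); WM=15; [7,13) fires=6 [8,14) fires=6 [9,15) fires=6
i=11 t=21 v=7: → [21,27),[20,26),[19,25),[18,24),[17,23),[16,22); WM=19; [10,16) fires=6 [11,17) fires=3 [12,18) fires=9 [13,19) fires=9
i=12 t=3 v=5: DROP (t<19-1); WM=19
i=13 t=23 v=8: → [23,29),[22,28),[21,27),[20,26),[19,25),[18,24); WM=21; [14,20) fires=9 [15,21) fires=9
i=14 t=19 v=5: DROP (t<21-1); WM=21
i=15 t=24 v=7: → [24,30),[23,29),[22,28),[21,27),[20,26),[19,25); WM=22; [16,22) fires=9
i=16 t=19 v=4: DROP (t<22-1); WM=22
i=17 t=25 v=8: → [25,31),[24,30),[23,29),[22,28),[21,27),[20,26); WM=23; [17,23) fires=9
i=18 t=26 v=1: → [26,32),[25,31),[24,30),[23,29),[22,28),[21,27); WM=24; [18,24) fires=8
i=19 t=21 v=3: DROP (t<24-1); WM=24
i=20 t=27 v=9: → [27,33),[26,32),[25,31),[24,30),[23,29),[22,28); WM=25; [19,25) fires=8
i=21 t=25 v=3: → [25,31),[24,30),[23,29),[22,28),[21,27),[20,26); WM=25

6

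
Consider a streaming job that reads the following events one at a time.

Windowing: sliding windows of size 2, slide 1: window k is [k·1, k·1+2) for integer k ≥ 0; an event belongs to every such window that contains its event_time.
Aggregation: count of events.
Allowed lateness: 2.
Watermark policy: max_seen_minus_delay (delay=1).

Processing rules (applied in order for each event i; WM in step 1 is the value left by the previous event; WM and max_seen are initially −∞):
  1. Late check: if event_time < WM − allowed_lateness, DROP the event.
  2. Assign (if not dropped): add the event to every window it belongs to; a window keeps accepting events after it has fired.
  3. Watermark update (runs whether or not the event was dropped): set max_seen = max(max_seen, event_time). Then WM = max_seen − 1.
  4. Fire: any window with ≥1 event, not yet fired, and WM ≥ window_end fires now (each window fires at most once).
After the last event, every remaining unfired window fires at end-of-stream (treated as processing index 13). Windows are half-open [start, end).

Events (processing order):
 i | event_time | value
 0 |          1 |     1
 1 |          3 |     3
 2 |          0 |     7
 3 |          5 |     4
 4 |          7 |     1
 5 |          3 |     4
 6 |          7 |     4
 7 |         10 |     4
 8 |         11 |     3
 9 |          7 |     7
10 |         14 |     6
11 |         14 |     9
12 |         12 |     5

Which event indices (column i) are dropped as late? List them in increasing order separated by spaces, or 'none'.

i=0 t=1 v=1: → [1,3),[0,2); WM=0
i=1 t=3 v=3: → [3,5),[2,4); WM=2; [0,2) fires=1
i=2 t=0 v=7: → [0,2); WM=2
i=3 t=5 v=4: → [5,7),[4,6); WM=4; [1,3) fires=1 [2,4) fires=1
i=4 t=7 v=1: → [7,9),[6,8); WM=6; [3,5) fires=1 [4,6) fires=1
i=5 t=3 v=4: DROP (t<6-2); WM=6
i=6 t=7 v=4: → [7,9),[6,8); WM=6
i=7 t=10 v=4: → [10,12),[9,11); WM=9; [5,7) fires=1 [6,8) fires=2 [7,9) fires=2
i=8 t=11 v=3: → [11,13),[10,12); WM=10
i=9 t=7 v=7: DROP (t<10-2); WM=10
i=10 t=14 v=6: → [14,16),[13,15); WM=13; [9,11) fires=1 [10,12) fires=2 [11,13) fires=1
i=11 t=14 v=9: → [14,16),[13,15); WM=13
i=12 t=12 v=5: → [12,14),[11,13); WM=13

5 9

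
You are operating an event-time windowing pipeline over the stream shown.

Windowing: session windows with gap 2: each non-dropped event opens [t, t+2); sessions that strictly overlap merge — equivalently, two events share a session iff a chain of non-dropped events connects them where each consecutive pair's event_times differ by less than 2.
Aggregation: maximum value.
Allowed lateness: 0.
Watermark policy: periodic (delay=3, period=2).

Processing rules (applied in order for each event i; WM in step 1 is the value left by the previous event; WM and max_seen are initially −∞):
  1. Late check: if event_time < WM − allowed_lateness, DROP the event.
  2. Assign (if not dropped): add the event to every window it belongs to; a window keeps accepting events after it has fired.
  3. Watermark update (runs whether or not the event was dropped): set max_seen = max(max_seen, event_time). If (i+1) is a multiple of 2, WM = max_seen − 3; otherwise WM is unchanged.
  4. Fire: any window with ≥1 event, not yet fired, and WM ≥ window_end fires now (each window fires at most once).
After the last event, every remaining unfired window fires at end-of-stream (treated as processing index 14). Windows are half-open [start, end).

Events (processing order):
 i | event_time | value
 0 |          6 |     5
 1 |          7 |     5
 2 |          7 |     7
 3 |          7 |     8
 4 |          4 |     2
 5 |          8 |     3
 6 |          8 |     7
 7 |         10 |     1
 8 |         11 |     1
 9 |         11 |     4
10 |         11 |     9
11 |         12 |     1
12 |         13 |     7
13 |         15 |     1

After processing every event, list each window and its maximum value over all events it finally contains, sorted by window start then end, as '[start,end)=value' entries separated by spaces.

[4,6)=2 [6,10)=8 [10,15)=9 [15,17)=1

i=0 t=6 v=5: → [6,8); WM=−∞
i=1 t=7 v=5: → [6,9); WM=4
i=2 t=7 v=7: → [6,9); WM=4
i=3 t=7 v=8: → [6,9); WM=4
i=4 t=4 v=2: → [4,6); WM=4
i=5 t=8 v=3: → [6,10); WM=5
i=6 t=8 v=7: → [6,10); WM=5
i=7 t=10 v=1: → [10,12); WM=7
i=8 t=11 v=1: → [10,13); WM=7
i=9 t=11 v=4: → [10,13); WM=8
i=10 t=11 v=9: → [10,13); WM=8
i=11 t=12 v=1: → [10,14); WM=9
i=12 t=13 v=7: → [10,15); WM=9
i=13 t=15 v=1: → [15,17); WM=12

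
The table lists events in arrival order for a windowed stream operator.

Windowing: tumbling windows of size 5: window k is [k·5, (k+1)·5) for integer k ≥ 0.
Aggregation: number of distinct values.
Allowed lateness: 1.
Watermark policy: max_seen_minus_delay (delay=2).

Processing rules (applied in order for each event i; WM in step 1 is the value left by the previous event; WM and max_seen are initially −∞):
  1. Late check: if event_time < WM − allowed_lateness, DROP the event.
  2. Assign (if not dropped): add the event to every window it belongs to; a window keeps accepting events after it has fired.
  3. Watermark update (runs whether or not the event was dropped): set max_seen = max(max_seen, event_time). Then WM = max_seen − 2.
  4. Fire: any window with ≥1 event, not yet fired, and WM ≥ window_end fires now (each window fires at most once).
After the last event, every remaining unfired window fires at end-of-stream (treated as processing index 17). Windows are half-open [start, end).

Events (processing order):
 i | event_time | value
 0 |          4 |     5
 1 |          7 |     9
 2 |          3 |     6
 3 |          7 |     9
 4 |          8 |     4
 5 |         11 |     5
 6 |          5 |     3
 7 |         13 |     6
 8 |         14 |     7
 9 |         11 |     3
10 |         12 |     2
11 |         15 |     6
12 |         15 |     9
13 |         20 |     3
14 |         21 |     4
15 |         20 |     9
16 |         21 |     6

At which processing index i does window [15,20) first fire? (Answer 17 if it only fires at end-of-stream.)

17

i=0 t=4 v=5: → [0,5); WM=2
i=1 t=7 v=9: → [5,10); WM=5; [0,5) fires=1
i=2 t=3 v=6: DROP (t<5-1); WM=5
i=3 t=7 v=9: → [5,10); WM=5
i=4 t=8 v=4: → [5,10); WM=6
i=5 t=11 v=5: → [10,15); WM=9
i=6 t=5 v=3: DROP (t<9-1); WM=9
i=7 t=13 v=6: → [10,15); WM=11; [5,10) fires=2
i=8 t=14 v=7: → [10,15); WM=12
i=9 t=11 v=3: → [10,15); WM=12
i=10 t=12 v=2: → [10,15); WM=12
i=11 t=15 v=6: → [15,20); WM=13
i=12 t=15 v=9: → [15,20); WM=13
i=13 t=20 v=3: → [20,25); WM=18; [10,15) fires=5
i=14 t=21 v=4: → [20,25); WM=19
i=15 t=20 v=9: → [20,25); WM=19
i=16 t=21 v=6: → [20,25); WM=19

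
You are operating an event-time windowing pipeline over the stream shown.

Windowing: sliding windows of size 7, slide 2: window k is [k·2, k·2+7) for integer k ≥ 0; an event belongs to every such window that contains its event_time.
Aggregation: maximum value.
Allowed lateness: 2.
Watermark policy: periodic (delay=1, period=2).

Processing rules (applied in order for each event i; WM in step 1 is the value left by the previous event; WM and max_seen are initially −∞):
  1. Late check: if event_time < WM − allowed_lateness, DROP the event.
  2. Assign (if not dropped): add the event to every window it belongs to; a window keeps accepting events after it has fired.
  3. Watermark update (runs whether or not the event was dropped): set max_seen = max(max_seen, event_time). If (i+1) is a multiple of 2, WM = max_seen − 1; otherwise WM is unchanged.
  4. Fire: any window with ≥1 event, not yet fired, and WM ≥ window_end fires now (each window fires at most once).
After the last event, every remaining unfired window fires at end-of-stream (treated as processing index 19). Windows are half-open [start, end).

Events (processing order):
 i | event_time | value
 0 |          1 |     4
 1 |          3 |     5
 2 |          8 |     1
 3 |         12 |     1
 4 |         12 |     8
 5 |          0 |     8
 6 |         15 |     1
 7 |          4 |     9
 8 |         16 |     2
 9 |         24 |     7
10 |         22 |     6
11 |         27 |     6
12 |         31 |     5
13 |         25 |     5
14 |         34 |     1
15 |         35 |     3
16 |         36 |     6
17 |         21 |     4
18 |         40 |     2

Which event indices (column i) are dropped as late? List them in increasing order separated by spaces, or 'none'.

5 7 17

i=0 t=1 v=4: → [0,7); WM=−∞
i=1 t=3 v=5: → [2,9),[0,7); WM=2
i=2 t=8 v=1: → [8,15),[6,13),[4,11),[2,9); WM=2
i=3 t=12 v=1: → [12,19),[10,17),[8,15),[6,13); WM=11; [0,7) fires=5 [2,9) fires=5 [4,11) fires=1
i=4 t=12 v=8: → [12,19),[10,17),[8,15),[6,13); WM=11
i=5 t=0 v=8: DROP (t<11-2); WM=11
i=6 t=15 v=1: → [14,21),[12,19),[10,17); WM=11
i=7 t=4 v=9: DROP (t<11-2); WM=14; [6,13) fires=8
i=8 t=16 v=2: → [16,23),[14,21),[12,19),[10,17); WM=14
i=9 t=24 v=7: → [24,31),[22,29),[20,27),[18,25); WM=23; [8,15) fires=8 [10,17) fires=8 [12,19) fires=8 [14,21) fires=2 [16,23) fires=2
i=10 t=22 v=6: → [22,29),[20,27),[18,25),[16,23); WM=23
i=11 t=27 v=6: → [26,33),[24,31),[22,29); WM=26; [18,25) fires=7
i=12 t=31 v=5: → [30,37),[28,35),[26,33); WM=26
i=13 t=25 v=5: → [24,31),[22,29),[20,27); WM=30; [20,27) fires=7 [22,29) fires=7
i=14 t=34 v=1: → [34,41),[32,39),[30,37),[28,35); WM=30
i=15 t=35 v=3: → [34,41),[32,39),[30,37); WM=34; [24,31) fires=7 [26,33) fires=6
i=16 t=36 v=6: → [36,43),[34,41),[32,39),[30,37); WM=34
i=17 t=21 v=4: DROP (t<34-2); WM=35; [28,35) fires=5
i=18 t=40 v=2: → [40,47),[38,45),[36,43),[34,41); WM=35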